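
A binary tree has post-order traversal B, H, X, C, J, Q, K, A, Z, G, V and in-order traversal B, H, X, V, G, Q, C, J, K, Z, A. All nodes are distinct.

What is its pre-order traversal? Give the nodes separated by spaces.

V X H B G Z K Q J C A

The last element of post-order is the root; it splits in-order into left and right subtrees.
Root V: left subtree has 3 nodes {B, H, X}, right has 7 {G, Q, C, J, K, Z, A}.
  Root X: left subtree has 2 nodes {B, H}, right has 0 { }.
    Root H: left subtree has 1 node {B}, right has 0 { }.
  Root G: left subtree has 0 nodes { }, right has 6 {Q, C, J, K, Z, A}.
    Root Z: left subtree has 4 nodes {Q, C, J, K}, right has 1 {A}.
      Root K: left subtree has 3 nodes {Q, C, J}, right has 0 { }.
        Root Q: left subtree has 0 nodes { }, right has 2 {C, J}.
          Root J: left subtree has 1 node {C}, right has 0 { }.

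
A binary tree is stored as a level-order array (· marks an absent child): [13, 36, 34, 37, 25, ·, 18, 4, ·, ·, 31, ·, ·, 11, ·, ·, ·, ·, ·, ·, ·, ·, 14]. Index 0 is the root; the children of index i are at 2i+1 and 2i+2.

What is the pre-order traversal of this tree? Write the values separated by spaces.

Pre-order visits the node, then its left subtree, then its right subtree.
Visit 13.
At 13: go left to 36.
  Visit 36.
  At 36: go left to 37.
    Visit 37.
    At 37: go left to 4.
      4 is a leaf — visit 4.
    At 37: no right child.
  At 36: go right to 25.
    Visit 25.
    At 25: no left child.
    At 25: go right to 31.
      Visit 31.
      At 31: no left child.
      At 31: go right to 14.
        14 is a leaf — visit 14.
At 13: go right to 34.
  Visit 34.
  At 34: no left child.
  At 34: go right to 18.
    Visit 18.
    At 18: go left to 11.
      11 is a leaf — visit 11.
    At 18: no right child.

13 36 37 4 25 31 14 34 18 11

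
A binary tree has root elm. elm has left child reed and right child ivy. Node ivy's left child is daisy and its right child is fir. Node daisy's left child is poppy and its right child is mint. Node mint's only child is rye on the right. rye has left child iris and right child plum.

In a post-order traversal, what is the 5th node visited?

rye

Post-order visits the left subtree, then the right subtree, then the node.
At elm: go left to reed.
  reed is a leaf — visit reed.
At elm: go right to ivy.
  At ivy: go left to daisy.
    At daisy: go left to poppy.
      poppy is a leaf — visit poppy.
    At daisy: go right to mint.
      At mint: no left child.
      At mint: go right to rye.
        At rye: go left to iris.
          iris is a leaf — visit iris.
        At rye: go right to plum.
          plum is a leaf — visit plum.
        Visit rye.
      Visit mint.
    Visit daisy.
  At ivy: go right to fir.
    fir is a leaf — visit fir.
  Visit ivy.
Visit elm.
Full post-order sequence: reed, poppy, iris, plum, rye, mint, daisy, fir, ivy, elm.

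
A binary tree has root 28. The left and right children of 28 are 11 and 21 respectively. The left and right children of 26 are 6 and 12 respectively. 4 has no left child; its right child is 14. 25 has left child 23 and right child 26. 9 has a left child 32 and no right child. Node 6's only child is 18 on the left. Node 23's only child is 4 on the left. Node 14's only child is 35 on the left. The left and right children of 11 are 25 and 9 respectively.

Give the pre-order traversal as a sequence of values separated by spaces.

Pre-order visits the node, then its left subtree, then its right subtree.
Visit 28.
At 28: go left to 11.
  Visit 11.
  At 11: go left to 25.
    Visit 25.
    At 25: go left to 23.
      Visit 23.
      At 23: go left to 4.
        Visit 4.
        At 4: no left child.
        At 4: go right to 14.
          Visit 14.
          At 14: go left to 35.
            35 is a leaf — visit 35.
          At 14: no right child.
      At 23: no right child.
    At 25: go right to 26.
      Visit 26.
      At 26: go left to 6.
        Visit 6.
        At 6: go left to 18.
          18 is a leaf — visit 18.
        At 6: no right child.
      At 26: go right to 12.
        12 is a leaf — visit 12.
  At 11: go right to 9.
    Visit 9.
    At 9: go left to 32.
      32 is a leaf — visit 32.
    At 9: no right child.
At 28: go right to 21.
  21 is a leaf — visit 21.

28 11 25 23 4 14 35 26 6 18 12 9 32 21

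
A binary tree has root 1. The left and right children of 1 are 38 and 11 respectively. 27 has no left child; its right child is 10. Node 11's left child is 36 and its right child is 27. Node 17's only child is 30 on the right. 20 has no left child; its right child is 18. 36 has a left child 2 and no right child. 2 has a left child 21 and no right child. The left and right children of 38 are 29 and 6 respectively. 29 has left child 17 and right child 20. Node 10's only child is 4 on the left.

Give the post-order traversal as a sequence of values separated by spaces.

30 17 18 20 29 6 38 21 2 36 4 10 27 11 1

Post-order visits the left subtree, then the right subtree, then the node.
At 1: go left to 38.
  At 38: go left to 29.
    At 29: go left to 17.
      At 17: no left child.
      At 17: go right to 30.
        30 is a leaf — visit 30.
      Visit 17.
    At 29: go right to 20.
      At 20: no left child.
      At 20: go right to 18.
        18 is a leaf — visit 18.
      Visit 20.
    Visit 29.
  At 38: go right to 6.
    6 is a leaf — visit 6.
  Visit 38.
At 1: go right to 11.
  At 11: go left to 36.
    At 36: go left to 2.
      At 2: go left to 21.
        21 is a leaf — visit 21.
      At 2: no right child.
      Visit 2.
    At 36: no right child.
    Visit 36.
  At 11: go right to 27.
    At 27: no left child.
    At 27: go right to 10.
      At 10: go left to 4.
        4 is a leaf — visit 4.
      At 10: no right child.
      Visit 10.
    Visit 27.
  Visit 11.
Visit 1.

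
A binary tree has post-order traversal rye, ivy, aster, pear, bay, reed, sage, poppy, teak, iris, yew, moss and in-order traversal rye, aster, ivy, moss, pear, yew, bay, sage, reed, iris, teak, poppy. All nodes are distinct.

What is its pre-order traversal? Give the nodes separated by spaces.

moss aster rye ivy yew pear iris sage bay reed teak poppy

The last element of post-order is the root; it splits in-order into left and right subtrees.
Root moss: left subtree has 3 nodes {rye, aster, ivy}, right has 8 {pear, yew, bay, sage, reed, iris, teak, poppy}.
  Root aster: left subtree has 1 node {rye}, right has 1 {ivy}.
  Root yew: left subtree has 1 node {pear}, right has 6 {bay, sage, reed, iris, teak, poppy}.
    Root iris: left subtree has 3 nodes {bay, sage, reed}, right has 2 {teak, poppy}.
      Root sage: left subtree has 1 node {bay}, right has 1 {reed}.
      Root teak: left subtree has 0 nodes { }, right has 1 {poppy}.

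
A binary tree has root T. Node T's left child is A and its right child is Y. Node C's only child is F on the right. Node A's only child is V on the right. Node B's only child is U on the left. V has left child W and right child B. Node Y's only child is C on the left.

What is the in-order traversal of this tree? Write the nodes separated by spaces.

A W V U B T C F Y

In-order visits the left subtree, then the node, then the right subtree.
At T: go left to A.
  At A: no left child.
  Visit A.
  At A: go right to V.
    At V: go left to W.
      W is a leaf — visit W.
    Visit V.
    At V: go right to B.
      At B: go left to U.
        U is a leaf — visit U.
      Visit B.
      At B: no right child.
Visit T.
At T: go right to Y.
  At Y: go left to C.
    At C: no left child.
    Visit C.
    At C: go right to F.
      F is a leaf — visit F.
  Visit Y.
  At Y: no right child.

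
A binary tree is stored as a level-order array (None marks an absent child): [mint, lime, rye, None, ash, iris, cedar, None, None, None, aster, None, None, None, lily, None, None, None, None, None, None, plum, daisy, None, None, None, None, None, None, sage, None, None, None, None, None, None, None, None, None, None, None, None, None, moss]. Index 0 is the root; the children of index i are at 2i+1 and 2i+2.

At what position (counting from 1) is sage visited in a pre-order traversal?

Pre-order visits the node, then its left subtree, then its right subtree.
Visit mint.
At mint: go left to lime.
  Visit lime.
  At lime: no left child.
  At lime: go right to ash.
    Visit ash.
    At ash: no left child.
    At ash: go right to aster.
      Visit aster.
      At aster: go left to plum.
        Visit plum.
        At plum: go left to moss.
          moss is a leaf — visit moss.
        At plum: no right child.
      At aster: go right to daisy.
        daisy is a leaf — visit daisy.
At mint: go right to rye.
  Visit rye.
  At rye: go left to iris.
    iris is a leaf — visit iris.
  At rye: go right to cedar.
    Visit cedar.
    At cedar: no left child.
    At cedar: go right to lily.
      Visit lily.
      At lily: go left to sage.
        sage is a leaf — visit sage.
      At lily: no right child.
Full pre-order sequence: mint, lime, ash, aster, plum, moss, daisy, rye, iris, cedar, lily, sage.

12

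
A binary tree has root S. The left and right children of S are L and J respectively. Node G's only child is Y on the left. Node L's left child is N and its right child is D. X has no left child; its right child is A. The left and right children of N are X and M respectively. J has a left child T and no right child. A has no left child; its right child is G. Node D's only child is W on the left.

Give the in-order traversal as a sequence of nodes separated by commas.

X, A, Y, G, N, M, L, W, D, S, T, J

In-order visits the left subtree, then the node, then the right subtree.
At S: go left to L.
  At L: go left to N.
    At N: go left to X.
      At X: no left child.
      Visit X.
      At X: go right to A.
        At A: no left child.
        Visit A.
        At A: go right to G.
          At G: go left to Y.
            Y is a leaf — visit Y.
          Visit G.
          At G: no right child.
    Visit N.
    At N: go right to M.
      M is a leaf — visit M.
  Visit L.
  At L: go right to D.
    At D: go left to W.
      W is a leaf — visit W.
    Visit D.
    At D: no right child.
Visit S.
At S: go right to J.
  At J: go left to T.
    T is a leaf — visit T.
  Visit J.
  At J: no right child.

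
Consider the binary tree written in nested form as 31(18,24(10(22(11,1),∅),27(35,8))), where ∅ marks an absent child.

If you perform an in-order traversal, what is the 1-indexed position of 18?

1

In-order visits the left subtree, then the node, then the right subtree.
At 31: go left to 18.
  18 is a leaf — visit 18.
Visit 31.
At 31: go right to 24.
  At 24: go left to 10.
    At 10: go left to 22.
      At 22: go left to 11.
        11 is a leaf — visit 11.
      Visit 22.
      At 22: go right to 1.
        1 is a leaf — visit 1.
    Visit 10.
    At 10: no right child.
  Visit 24.
  At 24: go right to 27.
    At 27: go left to 35.
      35 is a leaf — visit 35.
    Visit 27.
    At 27: go right to 8.
      8 is a leaf — visit 8.
Full in-order sequence: 18, 31, 11, 22, 1, 10, 24, 35, 27, 8.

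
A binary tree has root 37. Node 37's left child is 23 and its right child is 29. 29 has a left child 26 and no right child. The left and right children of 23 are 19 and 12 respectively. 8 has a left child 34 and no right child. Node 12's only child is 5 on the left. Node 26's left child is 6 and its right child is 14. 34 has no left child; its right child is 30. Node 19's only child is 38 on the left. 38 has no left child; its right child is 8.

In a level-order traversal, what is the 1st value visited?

Level-order visits nodes level by level from the root, left to right within each level.
Level 0: 37
Level 1: 23, 29
Level 2: 19, 12, 26
Level 3: 38, 5, 6, 14
Level 4: 8
Level 5: 34
Level 6: 30
Full level-order sequence: 37, 23, 29, 19, 12, 26, 38, 5, 6, 14, 8, 34, 30.

37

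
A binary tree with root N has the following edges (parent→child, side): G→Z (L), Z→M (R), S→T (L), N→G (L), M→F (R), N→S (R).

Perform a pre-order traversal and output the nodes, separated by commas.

Pre-order visits the node, then its left subtree, then its right subtree.
Visit N.
At N: go left to G.
  Visit G.
  At G: go left to Z.
    Visit Z.
    At Z: no left child.
    At Z: go right to M.
      Visit M.
      At M: no left child.
      At M: go right to F.
        F is a leaf — visit F.
  At G: no right child.
At N: go right to S.
  Visit S.
  At S: go left to T.
    T is a leaf — visit T.
  At S: no right child.

N, G, Z, M, F, S, T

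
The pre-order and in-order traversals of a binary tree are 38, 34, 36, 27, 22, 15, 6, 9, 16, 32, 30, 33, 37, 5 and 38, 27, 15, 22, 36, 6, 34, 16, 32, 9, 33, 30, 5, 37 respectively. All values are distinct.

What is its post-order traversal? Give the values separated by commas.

15, 22, 27, 6, 36, 32, 16, 33, 5, 37, 30, 9, 34, 38

The first element of pre-order is the root; it splits in-order into left and right subtrees.
Root 38: left subtree has 0 nodes { }, right has 13 {27, 15, 22, 36, 6, 34, 16, 32, 9, 33, 30, 5, 37}.
  Root 34: left subtree has 5 nodes {27, 15, 22, 36, 6}, right has 7 {16, 32, 9, 33, 30, 5, 37}.
    Root 36: left subtree has 3 nodes {27, 15, 22}, right has 1 {6}.
      Root 27: left subtree has 0 nodes { }, right has 2 {15, 22}.
        Root 22: left subtree has 1 node {15}, right has 0 { }.
    Root 9: left subtree has 2 nodes {16, 32}, right has 4 {33, 30, 5, 37}.
      Root 16: left subtree has 0 nodes { }, right has 1 {32}.
      Root 30: left subtree has 1 node {33}, right has 2 {5, 37}.
        Root 37: left subtree has 1 node {5}, right has 0 { }.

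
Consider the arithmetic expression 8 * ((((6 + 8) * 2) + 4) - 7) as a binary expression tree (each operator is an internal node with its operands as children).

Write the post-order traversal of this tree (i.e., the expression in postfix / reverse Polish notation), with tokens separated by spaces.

Post-order on an expression tree gives postfix notation: for each operator, emit left operand, right operand, then the operator.

8 6 8 + 2 * 4 + 7 - *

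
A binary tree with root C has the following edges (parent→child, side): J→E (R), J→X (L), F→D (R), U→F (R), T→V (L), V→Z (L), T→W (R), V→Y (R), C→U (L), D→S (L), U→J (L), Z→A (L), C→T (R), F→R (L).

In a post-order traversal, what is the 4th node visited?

R

Post-order visits the left subtree, then the right subtree, then the node.
At C: go left to U.
  At U: go left to J.
    At J: go left to X.
      X is a leaf — visit X.
    At J: go right to E.
      E is a leaf — visit E.
    Visit J.
  At U: go right to F.
    At F: go left to R.
      R is a leaf — visit R.
    At F: go right to D.
      At D: go left to S.
        S is a leaf — visit S.
      At D: no right child.
      Visit D.
    Visit F.
  Visit U.
At C: go right to T.
  At T: go left to V.
    At V: go left to Z.
      At Z: go left to A.
        A is a leaf — visit A.
      At Z: no right child.
      Visit Z.
    At V: go right to Y.
      Y is a leaf — visit Y.
    Visit V.
  At T: go right to W.
    W is a leaf — visit W.
  Visit T.
Visit C.
Full post-order sequence: X, E, J, R, S, D, F, U, A, Z, Y, V, W, T, C.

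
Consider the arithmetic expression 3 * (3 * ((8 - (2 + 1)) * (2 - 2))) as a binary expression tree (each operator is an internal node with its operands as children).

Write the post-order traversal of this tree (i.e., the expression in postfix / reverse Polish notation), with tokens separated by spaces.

Post-order on an expression tree gives postfix notation: for each operator, emit left operand, right operand, then the operator.

3 3 8 2 1 + - 2 2 - * * *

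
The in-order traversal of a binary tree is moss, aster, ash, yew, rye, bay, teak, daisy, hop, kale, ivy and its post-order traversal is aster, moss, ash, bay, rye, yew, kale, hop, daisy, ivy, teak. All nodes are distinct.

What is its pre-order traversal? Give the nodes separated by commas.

teak, yew, ash, moss, aster, rye, bay, ivy, daisy, hop, kale

The last element of post-order is the root; it splits in-order into left and right subtrees.
Root teak: left subtree has 6 nodes {moss, aster, ash, yew, rye, bay}, right has 4 {daisy, hop, kale, ivy}.
  Root yew: left subtree has 3 nodes {moss, aster, ash}, right has 2 {rye, bay}.
    Root ash: left subtree has 2 nodes {moss, aster}, right has 0 { }.
      Root moss: left subtree has 0 nodes { }, right has 1 {aster}.
    Root rye: left subtree has 0 nodes { }, right has 1 {bay}.
  Root ivy: left subtree has 3 nodes {daisy, hop, kale}, right has 0 { }.
    Root daisy: left subtree has 0 nodes { }, right has 2 {hop, kale}.
      Root hop: left subtree has 0 nodes { }, right has 1 {kale}.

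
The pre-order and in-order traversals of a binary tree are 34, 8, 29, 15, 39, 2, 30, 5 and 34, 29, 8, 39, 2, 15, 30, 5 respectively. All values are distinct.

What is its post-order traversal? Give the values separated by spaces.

29 2 39 5 30 15 8 34

The first element of pre-order is the root; it splits in-order into left and right subtrees.
Root 34: left subtree has 0 nodes { }, right has 7 {29, 8, 39, 2, 15, 30, 5}.
  Root 8: left subtree has 1 node {29}, right has 5 {39, 2, 15, 30, 5}.
    Root 15: left subtree has 2 nodes {39, 2}, right has 2 {30, 5}.
      Root 39: left subtree has 0 nodes { }, right has 1 {2}.
      Root 30: left subtree has 0 nodes { }, right has 1 {5}.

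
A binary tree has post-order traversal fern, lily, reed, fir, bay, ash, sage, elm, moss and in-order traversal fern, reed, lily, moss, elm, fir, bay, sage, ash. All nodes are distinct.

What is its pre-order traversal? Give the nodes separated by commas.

moss, reed, fern, lily, elm, sage, bay, fir, ash

The last element of post-order is the root; it splits in-order into left and right subtrees.
Root moss: left subtree has 3 nodes {fern, reed, lily}, right has 5 {elm, fir, bay, sage, ash}.
  Root reed: left subtree has 1 node {fern}, right has 1 {lily}.
  Root elm: left subtree has 0 nodes { }, right has 4 {fir, bay, sage, ash}.
    Root sage: left subtree has 2 nodes {fir, bay}, right has 1 {ash}.
      Root bay: left subtree has 1 node {fir}, right has 0 { }.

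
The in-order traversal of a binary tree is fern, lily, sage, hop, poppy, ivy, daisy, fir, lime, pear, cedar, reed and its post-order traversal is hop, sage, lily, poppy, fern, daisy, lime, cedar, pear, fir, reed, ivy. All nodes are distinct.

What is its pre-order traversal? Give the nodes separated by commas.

The last element of post-order is the root; it splits in-order into left and right subtrees.
Root ivy: left subtree has 5 nodes {fern, lily, sage, hop, poppy}, right has 6 {daisy, fir, lime, pear, cedar, reed}.
  Root fern: left subtree has 0 nodes { }, right has 4 {lily, sage, hop, poppy}.
    Root poppy: left subtree has 3 nodes {lily, sage, hop}, right has 0 { }.
      Root lily: left subtree has 0 nodes { }, right has 2 {sage, hop}.
        Root sage: left subtree has 0 nodes { }, right has 1 {hop}.
  Root reed: left subtree has 5 nodes {daisy, fir, lime, pear, cedar}, right has 0 { }.
    Root fir: left subtree has 1 node {daisy}, right has 3 {lime, pear, cedar}.
      Root pear: left subtree has 1 node {lime}, right has 1 {cedar}.

ivy, fern, poppy, lily, sage, hop, reed, fir, daisy, pear, lime, cedar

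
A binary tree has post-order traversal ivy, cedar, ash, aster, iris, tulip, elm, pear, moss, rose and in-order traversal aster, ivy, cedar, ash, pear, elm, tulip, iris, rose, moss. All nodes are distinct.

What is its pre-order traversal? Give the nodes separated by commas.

The last element of post-order is the root; it splits in-order into left and right subtrees.
Root rose: left subtree has 8 nodes {aster, ivy, cedar, ash, pear, elm, tulip, iris}, right has 1 {moss}.
  Root pear: left subtree has 4 nodes {aster, ivy, cedar, ash}, right has 3 {elm, tulip, iris}.
    Root aster: left subtree has 0 nodes { }, right has 3 {ivy, cedar, ash}.
      Root ash: left subtree has 2 nodes {ivy, cedar}, right has 0 { }.
        Root cedar: left subtree has 1 node {ivy}, right has 0 { }.
    Root elm: left subtree has 0 nodes { }, right has 2 {tulip, iris}.
      Root tulip: left subtree has 0 nodes { }, right has 1 {iris}.

rose, pear, aster, ash, cedar, ivy, elm, tulip, iris, moss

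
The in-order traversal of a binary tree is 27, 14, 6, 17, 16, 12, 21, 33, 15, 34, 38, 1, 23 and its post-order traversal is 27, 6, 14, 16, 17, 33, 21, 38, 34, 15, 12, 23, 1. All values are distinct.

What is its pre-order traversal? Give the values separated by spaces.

1 12 17 14 27 6 16 15 21 33 34 38 23

The last element of post-order is the root; it splits in-order into left and right subtrees.
Root 1: left subtree has 11 nodes {27, 14, 6, 17, 16, 12, 21, 33, 15, 34, 38}, right has 1 {23}.
  Root 12: left subtree has 5 nodes {27, 14, 6, 17, 16}, right has 5 {21, 33, 15, 34, 38}.
    Root 17: left subtree has 3 nodes {27, 14, 6}, right has 1 {16}.
      Root 14: left subtree has 1 node {27}, right has 1 {6}.
    Root 15: left subtree has 2 nodes {21, 33}, right has 2 {34, 38}.
      Root 21: left subtree has 0 nodes { }, right has 1 {33}.
      Root 34: left subtree has 0 nodes { }, right has 1 {38}.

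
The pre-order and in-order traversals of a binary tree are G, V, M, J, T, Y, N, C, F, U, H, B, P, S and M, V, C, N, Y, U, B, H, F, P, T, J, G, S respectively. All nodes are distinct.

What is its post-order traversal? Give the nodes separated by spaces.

M C N B H U P F Y T J V S G

The first element of pre-order is the root; it splits in-order into left and right subtrees.
Root G: left subtree has 12 nodes {M, V, C, N, Y, U, B, H, F, P, T, J}, right has 1 {S}.
  Root V: left subtree has 1 node {M}, right has 10 {C, N, Y, U, B, H, F, P, T, J}.
    Root J: left subtree has 9 nodes {C, N, Y, U, B, H, F, P, T}, right has 0 { }.
      Root T: left subtree has 8 nodes {C, N, Y, U, B, H, F, P}, right has 0 { }.
        Root Y: left subtree has 2 nodes {C, N}, right has 5 {U, B, H, F, P}.
          Root N: left subtree has 1 node {C}, right has 0 { }.
          Root F: left subtree has 3 nodes {U, B, H}, right has 1 {P}.
            Root U: left subtree has 0 nodes { }, right has 2 {B, H}.
              Root H: left subtree has 1 node {B}, right has 0 { }.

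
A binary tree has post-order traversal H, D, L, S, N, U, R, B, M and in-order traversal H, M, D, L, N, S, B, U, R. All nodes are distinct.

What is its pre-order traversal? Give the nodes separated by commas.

M, H, B, N, L, D, S, R, U

The last element of post-order is the root; it splits in-order into left and right subtrees.
Root M: left subtree has 1 node {H}, right has 7 {D, L, N, S, B, U, R}.
  Root B: left subtree has 4 nodes {D, L, N, S}, right has 2 {U, R}.
    Root N: left subtree has 2 nodes {D, L}, right has 1 {S}.
      Root L: left subtree has 1 node {D}, right has 0 { }.
    Root R: left subtree has 1 node {U}, right has 0 { }.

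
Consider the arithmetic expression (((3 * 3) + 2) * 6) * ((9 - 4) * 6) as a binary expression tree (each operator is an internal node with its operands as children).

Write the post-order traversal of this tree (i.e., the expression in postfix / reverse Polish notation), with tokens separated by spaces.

Post-order on an expression tree gives postfix notation: for each operator, emit left operand, right operand, then the operator.

3 3 * 2 + 6 * 9 4 - 6 * *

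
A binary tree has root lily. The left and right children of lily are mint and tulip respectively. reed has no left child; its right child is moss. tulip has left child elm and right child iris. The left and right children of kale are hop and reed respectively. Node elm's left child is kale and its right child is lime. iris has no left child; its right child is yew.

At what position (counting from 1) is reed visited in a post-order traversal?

Post-order visits the left subtree, then the right subtree, then the node.
At lily: go left to mint.
  mint is a leaf — visit mint.
At lily: go right to tulip.
  At tulip: go left to elm.
    At elm: go left to kale.
      At kale: go left to hop.
        hop is a leaf — visit hop.
      At kale: go right to reed.
        At reed: no left child.
        At reed: go right to moss.
          moss is a leaf — visit moss.
        Visit reed.
      Visit kale.
    At elm: go right to lime.
      lime is a leaf — visit lime.
    Visit elm.
  At tulip: go right to iris.
    At iris: no left child.
    At iris: go right to yew.
      yew is a leaf — visit yew.
    Visit iris.
  Visit tulip.
Visit lily.
Full post-order sequence: mint, hop, moss, reed, kale, lime, elm, yew, iris, tulip, lily.

4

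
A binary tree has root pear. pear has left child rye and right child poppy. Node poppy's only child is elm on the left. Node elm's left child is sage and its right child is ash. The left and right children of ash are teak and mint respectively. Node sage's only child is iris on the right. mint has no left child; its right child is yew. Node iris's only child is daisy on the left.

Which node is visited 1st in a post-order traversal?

Post-order visits the left subtree, then the right subtree, then the node.
At pear: go left to rye.
  rye is a leaf — visit rye.
At pear: go right to poppy.
  At poppy: go left to elm.
    At elm: go left to sage.
      At sage: no left child.
      At sage: go right to iris.
        At iris: go left to daisy.
          daisy is a leaf — visit daisy.
        At iris: no right child.
        Visit iris.
      Visit sage.
    At elm: go right to ash.
      At ash: go left to teak.
        teak is a leaf — visit teak.
      At ash: go right to mint.
        At mint: no left child.
        At mint: go right to yew.
          yew is a leaf — visit yew.
        Visit mint.
      Visit ash.
    Visit elm.
  At poppy: no right child.
  Visit poppy.
Visit pear.
Full post-order sequence: rye, daisy, iris, sage, teak, yew, mint, ash, elm, poppy, pear.

rye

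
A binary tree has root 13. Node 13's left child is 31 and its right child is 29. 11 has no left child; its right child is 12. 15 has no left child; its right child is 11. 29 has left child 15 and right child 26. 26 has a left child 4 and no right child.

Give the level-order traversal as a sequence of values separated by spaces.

Level-order visits nodes level by level from the root, left to right within each level.
Level 0: 13
Level 1: 31, 29
Level 2: 15, 26
Level 3: 11, 4
Level 4: 12

13 31 29 15 26 11 4 12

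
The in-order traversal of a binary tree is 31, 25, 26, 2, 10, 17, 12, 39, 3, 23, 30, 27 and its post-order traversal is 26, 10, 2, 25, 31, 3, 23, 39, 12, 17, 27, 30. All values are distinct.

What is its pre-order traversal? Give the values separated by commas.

The last element of post-order is the root; it splits in-order into left and right subtrees.
Root 30: left subtree has 10 nodes {31, 25, 26, 2, 10, 17, 12, 39, 3, 23}, right has 1 {27}.
  Root 17: left subtree has 5 nodes {31, 25, 26, 2, 10}, right has 4 {12, 39, 3, 23}.
    Root 31: left subtree has 0 nodes { }, right has 4 {25, 26, 2, 10}.
      Root 25: left subtree has 0 nodes { }, right has 3 {26, 2, 10}.
        Root 2: left subtree has 1 node {26}, right has 1 {10}.
    Root 12: left subtree has 0 nodes { }, right has 3 {39, 3, 23}.
      Root 39: left subtree has 0 nodes { }, right has 2 {3, 23}.
        Root 23: left subtree has 1 node {3}, right has 0 { }.

30, 17, 31, 25, 2, 26, 10, 12, 39, 23, 3, 27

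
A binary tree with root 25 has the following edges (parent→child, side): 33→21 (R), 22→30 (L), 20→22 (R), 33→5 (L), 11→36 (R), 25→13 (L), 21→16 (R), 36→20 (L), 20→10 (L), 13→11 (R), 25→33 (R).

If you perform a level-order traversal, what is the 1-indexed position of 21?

Level-order visits nodes level by level from the root, left to right within each level.
Level 0: 25
Level 1: 13, 33
Level 2: 11, 5, 21
Level 3: 36, 16
Level 4: 20
Level 5: 10, 22
Level 6: 30
Full level-order sequence: 25, 13, 33, 11, 5, 21, 36, 16, 20, 10, 22, 30.

6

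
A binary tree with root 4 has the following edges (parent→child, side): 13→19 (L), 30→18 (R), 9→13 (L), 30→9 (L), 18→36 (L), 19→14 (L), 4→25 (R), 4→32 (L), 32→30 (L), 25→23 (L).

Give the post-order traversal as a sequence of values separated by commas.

Post-order visits the left subtree, then the right subtree, then the node.
At 4: go left to 32.
  At 32: go left to 30.
    At 30: go left to 9.
      At 9: go left to 13.
        At 13: go left to 19.
          At 19: go left to 14.
            14 is a leaf — visit 14.
          At 19: no right child.
          Visit 19.
        At 13: no right child.
        Visit 13.
      At 9: no right child.
      Visit 9.
    At 30: go right to 18.
      At 18: go left to 36.
        36 is a leaf — visit 36.
      At 18: no right child.
      Visit 18.
    Visit 30.
  At 32: no right child.
  Visit 32.
At 4: go right to 25.
  At 25: go left to 23.
    23 is a leaf — visit 23.
  At 25: no right child.
  Visit 25.
Visit 4.

14, 19, 13, 9, 36, 18, 30, 32, 23, 25, 4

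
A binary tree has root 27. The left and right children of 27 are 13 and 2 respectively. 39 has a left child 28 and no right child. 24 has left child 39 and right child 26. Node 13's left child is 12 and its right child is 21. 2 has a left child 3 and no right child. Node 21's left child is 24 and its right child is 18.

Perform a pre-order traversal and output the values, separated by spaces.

Pre-order visits the node, then its left subtree, then its right subtree.
Visit 27.
At 27: go left to 13.
  Visit 13.
  At 13: go left to 12.
    12 is a leaf — visit 12.
  At 13: go right to 21.
    Visit 21.
    At 21: go left to 24.
      Visit 24.
      At 24: go left to 39.
        Visit 39.
        At 39: go left to 28.
          28 is a leaf — visit 28.
        At 39: no right child.
      At 24: go right to 26.
        26 is a leaf — visit 26.
    At 21: go right to 18.
      18 is a leaf — visit 18.
At 27: go right to 2.
  Visit 2.
  At 2: go left to 3.
    3 is a leaf — visit 3.
  At 2: no right child.

27 13 12 21 24 39 28 26 18 2 3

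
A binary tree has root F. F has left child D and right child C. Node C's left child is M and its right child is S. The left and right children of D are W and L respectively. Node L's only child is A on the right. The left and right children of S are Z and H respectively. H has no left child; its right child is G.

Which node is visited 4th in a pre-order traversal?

Pre-order visits the node, then its left subtree, then its right subtree.
Visit F.
At F: go left to D.
  Visit D.
  At D: go left to W.
    W is a leaf — visit W.
  At D: go right to L.
    Visit L.
    At L: no left child.
    At L: go right to A.
      A is a leaf — visit A.
At F: go right to C.
  Visit C.
  At C: go left to M.
    M is a leaf — visit M.
  At C: go right to S.
    Visit S.
    At S: go left to Z.
      Z is a leaf — visit Z.
    At S: go right to H.
      Visit H.
      At H: no left child.
      At H: go right to G.
        G is a leaf — visit G.
Full pre-order sequence: F, D, W, L, A, C, M, S, Z, H, G.

L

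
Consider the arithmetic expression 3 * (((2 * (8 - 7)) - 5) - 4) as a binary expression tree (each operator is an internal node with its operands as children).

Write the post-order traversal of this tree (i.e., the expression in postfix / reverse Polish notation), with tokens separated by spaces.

Post-order on an expression tree gives postfix notation: for each operator, emit left operand, right operand, then the operator.

3 2 8 7 - * 5 - 4 - *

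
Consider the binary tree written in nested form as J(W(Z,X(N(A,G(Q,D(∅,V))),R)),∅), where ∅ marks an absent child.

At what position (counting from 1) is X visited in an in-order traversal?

In-order visits the left subtree, then the node, then the right subtree.
At J: go left to W.
  At W: go left to Z.
    Z is a leaf — visit Z.
  Visit W.
  At W: go right to X.
    At X: go left to N.
      At N: go left to A.
        A is a leaf — visit A.
      Visit N.
      At N: go right to G.
        At G: go left to Q.
          Q is a leaf — visit Q.
        Visit G.
        At G: go right to D.
          At D: no left child.
          Visit D.
          At D: go right to V.
            V is a leaf — visit V.
    Visit X.
    At X: go right to R.
      R is a leaf — visit R.
Visit J.
At J: no right child.
Full in-order sequence: Z, W, A, N, Q, G, D, V, X, R, J.

9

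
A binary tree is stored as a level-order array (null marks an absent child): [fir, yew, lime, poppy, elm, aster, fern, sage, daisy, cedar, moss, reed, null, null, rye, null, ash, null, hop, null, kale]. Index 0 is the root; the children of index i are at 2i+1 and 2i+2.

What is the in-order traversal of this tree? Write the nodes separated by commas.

sage, ash, poppy, daisy, hop, yew, cedar, kale, elm, moss, fir, reed, aster, lime, fern, rye

In-order visits the left subtree, then the node, then the right subtree.
At fir: go left to yew.
  At yew: go left to poppy.
    At poppy: go left to sage.
      At sage: no left child.
      Visit sage.
      At sage: go right to ash.
        ash is a leaf — visit ash.
    Visit poppy.
    At poppy: go right to daisy.
      At daisy: no left child.
      Visit daisy.
      At daisy: go right to hop.
        hop is a leaf — visit hop.
  Visit yew.
  At yew: go right to elm.
    At elm: go left to cedar.
      At cedar: no left child.
      Visit cedar.
      At cedar: go right to kale.
        kale is a leaf — visit kale.
    Visit elm.
    At elm: go right to moss.
      moss is a leaf — visit moss.
Visit fir.
At fir: go right to lime.
  At lime: go left to aster.
    At aster: go left to reed.
      reed is a leaf — visit reed.
    Visit aster.
    At aster: no right child.
  Visit lime.
  At lime: go right to fern.
    At fern: no left child.
    Visit fern.
    At fern: go right to rye.
      rye is a leaf — visit rye.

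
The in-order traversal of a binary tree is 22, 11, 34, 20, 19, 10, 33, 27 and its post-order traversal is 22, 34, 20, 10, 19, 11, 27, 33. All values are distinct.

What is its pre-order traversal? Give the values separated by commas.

The last element of post-order is the root; it splits in-order into left and right subtrees.
Root 33: left subtree has 6 nodes {22, 11, 34, 20, 19, 10}, right has 1 {27}.
  Root 11: left subtree has 1 node {22}, right has 4 {34, 20, 19, 10}.
    Root 19: left subtree has 2 nodes {34, 20}, right has 1 {10}.
      Root 20: left subtree has 1 node {34}, right has 0 { }.

33, 11, 22, 19, 20, 34, 10, 27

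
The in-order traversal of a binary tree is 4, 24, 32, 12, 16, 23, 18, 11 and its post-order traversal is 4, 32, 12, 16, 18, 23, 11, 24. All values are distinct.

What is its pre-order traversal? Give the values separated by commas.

The last element of post-order is the root; it splits in-order into left and right subtrees.
Root 24: left subtree has 1 node {4}, right has 6 {32, 12, 16, 23, 18, 11}.
  Root 11: left subtree has 5 nodes {32, 12, 16, 23, 18}, right has 0 { }.
    Root 23: left subtree has 3 nodes {32, 12, 16}, right has 1 {18}.
      Root 16: left subtree has 2 nodes {32, 12}, right has 0 { }.
        Root 12: left subtree has 1 node {32}, right has 0 { }.

24, 4, 11, 23, 16, 12, 32, 18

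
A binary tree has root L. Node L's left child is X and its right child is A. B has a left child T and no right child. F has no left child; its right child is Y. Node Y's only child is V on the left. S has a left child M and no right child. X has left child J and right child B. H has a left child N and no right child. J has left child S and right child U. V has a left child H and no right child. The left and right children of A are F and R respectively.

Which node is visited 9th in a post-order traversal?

Post-order visits the left subtree, then the right subtree, then the node.
At L: go left to X.
  At X: go left to J.
    At J: go left to S.
      At S: go left to M.
        M is a leaf — visit M.
      At S: no right child.
      Visit S.
    At J: go right to U.
      U is a leaf — visit U.
    Visit J.
  At X: go right to B.
    At B: go left to T.
      T is a leaf — visit T.
    At B: no right child.
    Visit B.
  Visit X.
At L: go right to A.
  At A: go left to F.
    At F: no left child.
    At F: go right to Y.
      At Y: go left to V.
        At V: go left to H.
          At H: go left to N.
            N is a leaf — visit N.
          At H: no right child.
          Visit H.
        At V: no right child.
        Visit V.
      At Y: no right child.
      Visit Y.
    Visit F.
  At A: go right to R.
    R is a leaf — visit R.
  Visit A.
Visit L.
Full post-order sequence: M, S, U, J, T, B, X, N, H, V, Y, F, R, A, L.

H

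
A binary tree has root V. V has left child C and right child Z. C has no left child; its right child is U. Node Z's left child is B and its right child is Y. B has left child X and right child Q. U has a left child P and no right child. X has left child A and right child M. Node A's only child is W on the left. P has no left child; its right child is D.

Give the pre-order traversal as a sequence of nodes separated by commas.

Pre-order visits the node, then its left subtree, then its right subtree.
Visit V.
At V: go left to C.
  Visit C.
  At C: no left child.
  At C: go right to U.
    Visit U.
    At U: go left to P.
      Visit P.
      At P: no left child.
      At P: go right to D.
        D is a leaf — visit D.
    At U: no right child.
At V: go right to Z.
  Visit Z.
  At Z: go left to B.
    Visit B.
    At B: go left to X.
      Visit X.
      At X: go left to A.
        Visit A.
        At A: go left to W.
          W is a leaf — visit W.
        At A: no right child.
      At X: go right to M.
        M is a leaf — visit M.
    At B: go right to Q.
      Q is a leaf — visit Q.
  At Z: go right to Y.
    Y is a leaf — visit Y.

V, C, U, P, D, Z, B, X, A, W, M, Q, Y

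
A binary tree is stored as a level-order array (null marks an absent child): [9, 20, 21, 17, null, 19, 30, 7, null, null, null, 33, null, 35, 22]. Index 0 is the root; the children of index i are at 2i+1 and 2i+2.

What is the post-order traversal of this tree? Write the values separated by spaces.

7 17 20 33 19 35 22 30 21 9

Post-order visits the left subtree, then the right subtree, then the node.
At 9: go left to 20.
  At 20: go left to 17.
    At 17: go left to 7.
      7 is a leaf — visit 7.
    At 17: no right child.
    Visit 17.
  At 20: no right child.
  Visit 20.
At 9: go right to 21.
  At 21: go left to 19.
    At 19: go left to 33.
      33 is a leaf — visit 33.
    At 19: no right child.
    Visit 19.
  At 21: go right to 30.
    At 30: go left to 35.
      35 is a leaf — visit 35.
    At 30: go right to 22.
      22 is a leaf — visit 22.
    Visit 30.
  Visit 21.
Visit 9.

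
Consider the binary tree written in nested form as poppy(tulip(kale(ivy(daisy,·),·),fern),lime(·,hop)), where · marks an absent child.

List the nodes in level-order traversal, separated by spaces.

poppy tulip lime kale fern hop ivy daisy

Level-order visits nodes level by level from the root, left to right within each level.
Level 0: poppy
Level 1: tulip, lime
Level 2: kale, fern, hop
Level 3: ivy
Level 4: daisy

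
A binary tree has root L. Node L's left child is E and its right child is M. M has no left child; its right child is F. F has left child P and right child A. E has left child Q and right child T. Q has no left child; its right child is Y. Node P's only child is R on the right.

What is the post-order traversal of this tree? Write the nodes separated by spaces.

Post-order visits the left subtree, then the right subtree, then the node.
At L: go left to E.
  At E: go left to Q.
    At Q: no left child.
    At Q: go right to Y.
      Y is a leaf — visit Y.
    Visit Q.
  At E: go right to T.
    T is a leaf — visit T.
  Visit E.
At L: go right to M.
  At M: no left child.
  At M: go right to F.
    At F: go left to P.
      At P: no left child.
      At P: go right to R.
        R is a leaf — visit R.
      Visit P.
    At F: go right to A.
      A is a leaf — visit A.
    Visit F.
  Visit M.
Visit L.

Y Q T E R P A F M L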